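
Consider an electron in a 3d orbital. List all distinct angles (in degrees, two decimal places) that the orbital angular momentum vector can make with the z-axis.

θ ∈ {35.26°, 65.91°, 90.00°, 114.09°, 144.74°}

3d means n = 3, l = 2.
|L|² = l(l+1)ℏ² = 6ℏ², so |L| = √6 ℏ.
cos θ = m_l/√6 for each m_l ∈ {-2, -1, 0, 1, 2}.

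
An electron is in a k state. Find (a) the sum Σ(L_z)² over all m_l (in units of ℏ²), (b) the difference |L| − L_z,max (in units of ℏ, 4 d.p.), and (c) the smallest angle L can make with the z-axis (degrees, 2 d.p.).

For a k orbital, l = 7.
Σ m_l² = 280, so Σ(L_z)² = 280 ℏ².
|L| − L_z,max = (2√14 − 7)ℏ ≈ 0.4833ℏ.
cos θ_min = 7/√56, so θ_min ≈ 20.70°.

Σ(L_z)² = 280 ℏ²; |L|−L_z,max ≈ 0.4833ℏ; θ_min ≈ 20.70°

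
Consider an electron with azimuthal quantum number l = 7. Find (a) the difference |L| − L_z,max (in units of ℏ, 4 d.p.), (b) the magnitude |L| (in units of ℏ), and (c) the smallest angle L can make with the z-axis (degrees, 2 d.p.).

|L|−L_z,max ≈ 0.4833ℏ; |L| = 2√14 ℏ ≈ 7.483ℏ; θ_min ≈ 20.70°

|L| − L_z,max = (2√14 − 7)ℏ ≈ 0.4833ℏ.
|L| = ℏ√(7·8) = 2√14 ℏ ≈ 7.483ℏ.
cos θ_min = 7/√56, so θ_min ≈ 20.70°.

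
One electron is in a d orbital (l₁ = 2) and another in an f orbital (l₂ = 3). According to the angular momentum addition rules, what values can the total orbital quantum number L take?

L = 1, 2, 3, 4, 5

Angular momentum addition gives L = |l₁ − l₂|, …, l₁ + l₂.
L ∈ {1, 2, 3, 4, 5}.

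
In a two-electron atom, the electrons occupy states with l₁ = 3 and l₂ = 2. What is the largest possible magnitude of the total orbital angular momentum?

The total orbital quantum number L ranges from |l₁ − l₂| to l₁ + l₂ in integer steps.
So L can be 1, 2, 3, 4, 5.
The largest magnitude corresponds to L = 5: |L_tot| = ℏ√(5·6) = √30 ℏ.

|L_tot|_max = √30 ℏ ≈ 5.477ℏ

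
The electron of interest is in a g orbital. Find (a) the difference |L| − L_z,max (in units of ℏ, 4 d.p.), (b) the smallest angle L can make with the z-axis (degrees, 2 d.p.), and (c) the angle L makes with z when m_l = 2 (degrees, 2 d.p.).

|L|−L_z,max ≈ 0.4721ℏ; θ_min ≈ 26.57°; θ(m_l=2) ≈ 63.43°

A g state has l = 4.
|L| − L_z,max = (2√5 − 4)ℏ ≈ 0.4721ℏ.
cos θ_min = 4/√20, so θ_min ≈ 26.57°.
For m_l = 2: cos θ = 2/√20, θ ≈ 63.43°.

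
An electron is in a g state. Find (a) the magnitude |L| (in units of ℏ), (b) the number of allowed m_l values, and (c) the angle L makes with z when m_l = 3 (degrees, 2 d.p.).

|L| = 2√5 ℏ ≈ 4.472ℏ; 9 values; θ(m_l=3) ≈ 47.87°

For a g orbital, l = 4.
|L| = ℏ√(4·5) = 2√5 ℏ ≈ 4.472ℏ.
There are 2l+1 = 9 values of m_l.
For m_l = 3: cos θ = 3/√20, θ ≈ 47.87°.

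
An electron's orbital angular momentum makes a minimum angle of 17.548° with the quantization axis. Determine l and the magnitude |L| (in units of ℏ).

cos θ_min = l/√(l(l+1)) = √(l/(l+1)), so l/(l+1) = cos²(17.548°) = 0.9091.
Solving: l = 10.
Then |L| = ℏ√(10·11) = √110 ℏ.

l = 10, |L| = √110 ℏ ≈ 10.488ℏ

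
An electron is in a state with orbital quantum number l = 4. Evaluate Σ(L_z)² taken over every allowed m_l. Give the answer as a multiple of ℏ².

Σ(L_z)² = 60 ℏ²

The allowed m_l values are -4, -3, -2, -1, 0, 1, 2, 3, 4.
Σ m_l² = l(l+1)(2l+1)/3 = 4·5·9/3 = 60.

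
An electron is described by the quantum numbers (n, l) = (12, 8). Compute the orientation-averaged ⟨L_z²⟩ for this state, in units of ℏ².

⟨L_z²⟩ = 24 ℏ²

The allowed m_l values are -8, -7, -6, -5, -4, -3, -2, -1, 0, 1, 2, 3, 4, 5, 6, 7, 8.
⟨L_z²⟩ = ℏ²·(Σ m_l²)/(2l+1) = ℏ²·408/17 = 24ℏ².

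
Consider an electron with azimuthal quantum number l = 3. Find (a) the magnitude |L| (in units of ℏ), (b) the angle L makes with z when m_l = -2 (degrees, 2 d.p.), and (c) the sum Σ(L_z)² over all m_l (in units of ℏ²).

|L| = ℏ√(3·4) = 2√3 ℏ ≈ 3.464ℏ.
For m_l = -2: cos θ = -2/√12, θ ≈ 125.26°.
Σ m_l² = 28, so Σ(L_z)² = 28 ℏ².

|L| = 2√3 ℏ ≈ 3.464ℏ; θ(m_l=-2) ≈ 125.26°; Σ(L_z)² = 28 ℏ²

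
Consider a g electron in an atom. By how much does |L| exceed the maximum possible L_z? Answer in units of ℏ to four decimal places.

A g state has l = 4.
|L| = 2√5 ℏ ≈ 4.4721ℏ, while L_z,max = lℏ = 4ℏ.
The difference is (2√5 − 4)ℏ ≈ 0.4721ℏ.

|L| − L_z,max ≈ 0.4721ℏ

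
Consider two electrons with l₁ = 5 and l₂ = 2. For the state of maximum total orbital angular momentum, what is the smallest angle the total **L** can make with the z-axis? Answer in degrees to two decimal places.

By the triangle rule, |l₁ − l₂| ≤ L ≤ l₁ + l₂.
L ∈ {3, 4, 5, 6, 7}.
The maximum is L = 7, with |L_tot| = ℏ√(7·8) = 2√14 ℏ.
The minimum angle with z is arccos(7/√56) ≈ 20.70°.

θ_min ≈ 20.70°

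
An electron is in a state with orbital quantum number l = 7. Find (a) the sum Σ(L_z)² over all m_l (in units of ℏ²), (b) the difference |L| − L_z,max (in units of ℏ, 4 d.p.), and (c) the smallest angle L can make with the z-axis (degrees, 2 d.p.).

Σ m_l² = 280, so Σ(L_z)² = 280 ℏ².
|L| − L_z,max = (2√14 − 7)ℏ ≈ 0.4833ℏ.
cos θ_min = 7/√56, so θ_min ≈ 20.70°.

Σ(L_z)² = 280 ℏ²; |L|−L_z,max ≈ 0.4833ℏ; θ_min ≈ 20.70°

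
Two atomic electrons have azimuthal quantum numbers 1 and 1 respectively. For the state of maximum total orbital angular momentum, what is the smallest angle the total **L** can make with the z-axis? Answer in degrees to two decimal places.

θ_min ≈ 35.26°

L runs from |1 − 1| = 0 to 1 + 1 = 2.
Allowed values: L = 0, 1, 2.
The maximum is L = 2, with |L_tot| = ℏ√(2·3) = √6 ℏ.
The minimum angle with z is arccos(2/√6) ≈ 35.26°.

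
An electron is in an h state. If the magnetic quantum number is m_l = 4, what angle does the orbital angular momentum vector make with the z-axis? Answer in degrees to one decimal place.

An h state has l = 5.
|L| = ℏ√(l(l+1)) = √30 ℏ.
L_z = m_l ℏ = 4ℏ.
cos θ = L_z/|L| = 4/√30, so θ ≈ 43.1°.

θ ≈ 43.1°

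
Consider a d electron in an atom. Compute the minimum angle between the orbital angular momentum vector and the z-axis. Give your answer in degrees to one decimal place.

θ_min ≈ 35.3°

For a d orbital, l = 2.
|L| = √(l(l+1)) ℏ = √6 ℏ.
The smallest angle corresponds to the largest L_z, i.e. m_l = l = 2, giving L_z = 2ℏ.
cos θ_min = 2/√6, so θ_min ≈ 35.3°.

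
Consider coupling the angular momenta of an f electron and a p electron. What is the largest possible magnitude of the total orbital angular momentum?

L runs from |3 − 1| = 2 to 3 + 1 = 4.
So L can be 2, 3, 4.
The largest magnitude corresponds to L = 4: |L_tot| = ℏ√(4·5) = 2√5 ℏ.

|L_tot|_max = 2√5 ℏ ≈ 4.472ℏ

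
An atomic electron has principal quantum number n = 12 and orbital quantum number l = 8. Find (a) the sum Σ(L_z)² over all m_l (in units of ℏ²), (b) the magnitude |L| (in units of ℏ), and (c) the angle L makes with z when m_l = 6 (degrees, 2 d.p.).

Σ m_l² = 408, so Σ(L_z)² = 408 ℏ².
|L| = ℏ√(8·9) = 6√2 ℏ ≈ 8.485ℏ.
For m_l = 6: cos θ = 6/√72, θ ≈ 45.00°.

Σ(L_z)² = 408 ℏ²; |L| = 6√2 ℏ ≈ 8.485ℏ; θ(m_l=6) ≈ 45.00°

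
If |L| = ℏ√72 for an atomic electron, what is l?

l = 8

Since |L|² = l(l+1)ℏ², l(l+1) = 72.
l² + l − 72 = 0 ⇒ l = 8.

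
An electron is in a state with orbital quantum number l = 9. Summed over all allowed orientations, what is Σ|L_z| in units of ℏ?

Σ|L_z| = 90 ℏ

The allowed m_l values are -9, -8, -7, -6, -5, -4, -3, -2, -1, 0, 1, 2, 3, 4, 5, 6, 7, 8, 9.
Σ|m_l| = 2·9(9+1)/2 = 90.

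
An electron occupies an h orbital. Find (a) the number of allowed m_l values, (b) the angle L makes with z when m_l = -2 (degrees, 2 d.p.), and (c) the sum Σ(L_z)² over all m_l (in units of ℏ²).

H corresponds to l = 5.
There are 2l+1 = 11 values of m_l.
For m_l = -2: cos θ = -2/√30, θ ≈ 111.42°.
Σ m_l² = 110, so Σ(L_z)² = 110 ℏ².

11 values; θ(m_l=-2) ≈ 111.42°; Σ(L_z)² = 110 ℏ²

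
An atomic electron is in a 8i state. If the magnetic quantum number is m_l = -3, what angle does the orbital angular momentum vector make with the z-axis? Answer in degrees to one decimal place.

θ ≈ 117.6°

8i means n = 8, l = 6.
|L|² = l(l+1)ℏ² = 42ℏ², so |L| = √42 ℏ.
L_z = m_l ℏ = −3ℏ.
cos θ = L_z/|L| = -3/√42, so θ ≈ 117.6°.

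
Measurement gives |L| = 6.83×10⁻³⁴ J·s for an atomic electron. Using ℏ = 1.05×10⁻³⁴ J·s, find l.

|L|/ℏ = (6.83×10⁻³⁴)/(1.05×10⁻³⁴) ≈ 6.505.
Set l(l+1) = 42.31; the integer solution is l = 6.

l = 6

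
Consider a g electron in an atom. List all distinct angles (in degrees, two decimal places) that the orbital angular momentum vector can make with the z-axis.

A g state has l = 4.
|L|² = l(l+1)ℏ² = 20ℏ², so |L| = 2√5 ℏ.
cos θ = m_l/√20 for each m_l ∈ {-4, -3, -2, -1, 0, 1, 2, 3, 4}.

θ ∈ {26.57°, 47.87°, 63.43°, 77.08°, 90.00°, 102.92°, 116.57°, 132.13°, 153.43°}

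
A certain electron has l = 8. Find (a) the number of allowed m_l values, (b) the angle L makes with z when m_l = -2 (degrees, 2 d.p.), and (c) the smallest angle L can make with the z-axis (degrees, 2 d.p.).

17 values; θ(m_l=-2) ≈ 103.63°; θ_min ≈ 19.47°

There are 2l+1 = 17 values of m_l.
For m_l = -2: cos θ = -2/√72, θ ≈ 103.63°.
cos θ_min = 8/√72, so θ_min ≈ 19.47°.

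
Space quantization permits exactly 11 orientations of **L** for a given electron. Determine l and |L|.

l = 5, |L| = √30 ℏ ≈ 5.477ℏ

2l + 1 = 11 ⇒ l = 5.
|L| = ℏ√(l(l+1)) = ℏ√(5·6) = √30 ℏ.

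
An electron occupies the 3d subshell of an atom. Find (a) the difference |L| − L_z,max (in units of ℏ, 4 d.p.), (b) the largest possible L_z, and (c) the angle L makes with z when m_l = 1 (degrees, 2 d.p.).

3d means n = 3, l = 2.
|L| − L_z,max = (√6 − 2)ℏ ≈ 0.4495ℏ.
L_z,max = lℏ = 2ℏ.
For m_l = 1: cos θ = 1/√6, θ ≈ 65.91°.

|L|−L_z,max ≈ 0.4495ℏ; L_z,max = 2ℏ; θ(m_l=1) ≈ 65.91°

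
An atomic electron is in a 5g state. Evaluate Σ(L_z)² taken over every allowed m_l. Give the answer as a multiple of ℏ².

For 5g, l = 4.
m_l ∈ {-4, -3, -2, -1, 0, 1, 2, 3, 4}.
Summing m² from −4 to 4: Σ m_l² = 60.

Σ(L_z)² = 60 ℏ²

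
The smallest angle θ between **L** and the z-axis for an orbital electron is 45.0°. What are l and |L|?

At minimum angle, m_l = l, so cos θ = l/√(l(l+1)); cos²θ = l/(l+1) = 0.5000.
Thus l = 0.5000/(1 − 0.5000) ≈ 1.
Then |L| = ℏ√(1·2) = √2 ℏ.

l = 1, |L| = √2 ℏ ≈ 1.414ℏ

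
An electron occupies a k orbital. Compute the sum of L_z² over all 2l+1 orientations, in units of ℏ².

The letter k corresponds to l = 7.
m_l runs from −7 to 7, i.e. {-7, -6, -5, -4, -3, -2, -1, 0, 1, 2, 3, 4, 5, 6, 7}.
Σ m_l² = 2·(1 + 4 + 9 + 16 + 25 + 36 + 49) = 280.

Σ(L_z)² = 280 ℏ²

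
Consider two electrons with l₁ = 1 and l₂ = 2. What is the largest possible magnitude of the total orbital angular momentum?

|L_tot|_max = 2√3 ℏ ≈ 3.464ℏ

L runs from |1 − 2| = 1 to 1 + 2 = 3.
L ∈ {1, 2, 3}.
The largest magnitude corresponds to L = 3: |L_tot| = ℏ√(3·4) = 2√3 ℏ.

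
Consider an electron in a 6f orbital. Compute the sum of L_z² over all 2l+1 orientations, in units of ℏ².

Σ(L_z)² = 28 ℏ²

For 6f, l = 3.
m_l ∈ {-3, -2, -1, 0, 1, 2, 3}.
Σ m_l² = 2·(1 + 4 + 9) = 28.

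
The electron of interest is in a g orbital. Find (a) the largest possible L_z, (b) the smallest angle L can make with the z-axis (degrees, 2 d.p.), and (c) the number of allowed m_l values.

L_z,max = 4ℏ; θ_min ≈ 26.57°; 9 values

A g state has l = 4.
L_z,max = lℏ = 4ℏ.
cos θ_min = 4/√20, so θ_min ≈ 26.57°.
There are 2l+1 = 9 values of m_l.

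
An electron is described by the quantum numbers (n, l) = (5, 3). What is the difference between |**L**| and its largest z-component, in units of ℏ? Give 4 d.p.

|L| = 2√3 ℏ ≈ 3.4641ℏ, while L_z,max = lℏ = 3ℏ.
The difference is (2√3 − 3)ℏ ≈ 0.4641ℏ.

|L| − L_z,max ≈ 0.4641ℏ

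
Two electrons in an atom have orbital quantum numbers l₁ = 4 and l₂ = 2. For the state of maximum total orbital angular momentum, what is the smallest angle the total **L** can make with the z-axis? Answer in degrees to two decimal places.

The total orbital quantum number L ranges from |l₁ − l₂| to l₁ + l₂ in integer steps.
Allowed values: L = 2, 3, 4, 5, 6.
The maximum is L = 6, with |L_tot| = ℏ√(6·7) = √42 ℏ.
The minimum angle with z is arccos(6/√42) ≈ 22.21°.

θ_min ≈ 22.21°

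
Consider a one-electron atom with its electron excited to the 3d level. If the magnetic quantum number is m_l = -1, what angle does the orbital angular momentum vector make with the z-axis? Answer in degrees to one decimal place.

θ ≈ 114.1°

The 3d level has l = 2.
|L| = ℏ√(l(l+1)) = √6 ℏ.
L_z = m_l ℏ = −1ℏ.
cos θ = L_z/|L| = -1/√6, so θ ≈ 114.1°.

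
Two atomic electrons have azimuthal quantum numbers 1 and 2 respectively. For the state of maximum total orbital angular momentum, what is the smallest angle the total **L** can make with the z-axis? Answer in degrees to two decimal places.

θ_min ≈ 30.00°

L runs from |1 − 2| = 1 to 1 + 2 = 3.
L ∈ {1, 2, 3}.
The maximum is L = 3, with |L_tot| = ℏ√(3·4) = 2√3 ℏ.
The minimum angle with z is arccos(3/√12) ≈ 30.00°.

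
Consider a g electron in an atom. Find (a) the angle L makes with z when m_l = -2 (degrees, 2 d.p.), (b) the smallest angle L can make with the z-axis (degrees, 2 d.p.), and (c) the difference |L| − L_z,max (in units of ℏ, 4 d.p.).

The letter g corresponds to l = 4.
For m_l = -2: cos θ = -2/√20, θ ≈ 116.57°.
cos θ_min = 4/√20, so θ_min ≈ 26.57°.
|L| − L_z,max = (2√5 − 4)ℏ ≈ 0.4721ℏ.

θ(m_l=-2) ≈ 116.57°; θ_min ≈ 26.57°; |L|−L_z,max ≈ 0.4721ℏ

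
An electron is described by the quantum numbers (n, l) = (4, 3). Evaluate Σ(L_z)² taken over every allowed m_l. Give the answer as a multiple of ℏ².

The allowed m_l values are -3, -2, -1, 0, 1, 2, 3.
Summing m² from −3 to 3: Σ m_l² = 28.

Σ(L_z)² = 28 ℏ²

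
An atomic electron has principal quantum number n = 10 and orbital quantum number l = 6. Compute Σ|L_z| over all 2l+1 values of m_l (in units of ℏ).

The allowed m_l values are -6, -5, -4, -3, -2, -1, 0, 1, 2, 3, 4, 5, 6.
Σ|m_l| = 2(1+2+…+6) = 42.

Σ|L_z| = 42 ℏ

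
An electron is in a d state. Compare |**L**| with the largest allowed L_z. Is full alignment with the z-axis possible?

A d state has l = 2.
|L| = √6 ℏ ≈ 2.4495ℏ, while L_z,max = lℏ = 2ℏ.
Since |L| > L_z,max, the vector can never point exactly along z; the closest it comes is θ_min = arccos(2/√6) ≈ 35.3°.

No: L_z,max = 2ℏ < |L| = √6 ℏ ≈ 2.449ℏ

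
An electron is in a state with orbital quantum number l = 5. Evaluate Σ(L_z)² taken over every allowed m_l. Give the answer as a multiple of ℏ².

Σ(L_z)² = 110 ℏ²

m_l ∈ {-5, -4, -3, -2, -1, 0, 1, 2, 3, 4, 5}.
Summing m² from −5 to 5: Σ m_l² = 110.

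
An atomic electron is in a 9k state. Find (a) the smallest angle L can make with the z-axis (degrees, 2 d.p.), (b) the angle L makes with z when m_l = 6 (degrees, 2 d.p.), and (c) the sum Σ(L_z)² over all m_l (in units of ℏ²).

θ_min ≈ 20.70°; θ(m_l=6) ≈ 36.70°; Σ(L_z)² = 280 ℏ²

The 9k subshell has l = 7.
cos θ_min = 7/√56, so θ_min ≈ 20.70°.
For m_l = 6: cos θ = 6/√56, θ ≈ 36.70°.
Σ m_l² = 280, so Σ(L_z)² = 280 ℏ².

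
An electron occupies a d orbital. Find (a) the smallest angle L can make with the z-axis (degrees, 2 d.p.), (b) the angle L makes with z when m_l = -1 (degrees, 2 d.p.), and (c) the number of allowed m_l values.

θ_min ≈ 35.26°; θ(m_l=-1) ≈ 114.09°; 5 values

The letter d corresponds to l = 2.
cos θ_min = 2/√6, so θ_min ≈ 35.26°.
For m_l = -1: cos θ = -1/√6, θ ≈ 114.09°.
There are 2l+1 = 5 values of m_l.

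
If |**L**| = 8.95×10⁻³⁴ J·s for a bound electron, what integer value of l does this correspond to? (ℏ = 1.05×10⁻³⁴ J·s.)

Dividing by ℏ: |L|/ℏ ≈ 8.524.
l(l+1) ≈ 8.524² ≈ 72.66, so l = 8.

l = 8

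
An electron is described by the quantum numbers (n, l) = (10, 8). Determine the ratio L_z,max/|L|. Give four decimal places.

L_z,max/|L| = 0.9428

|L| = 6√2 ℏ ≈ 8.4853ℏ, while L_z,max = lℏ = 8ℏ.
L_z,max/|L| = 8/√72 = 0.9428.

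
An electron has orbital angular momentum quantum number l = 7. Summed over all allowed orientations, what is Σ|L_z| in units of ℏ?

Σ|L_z| = 56 ℏ

m_l ∈ {-7, -6, -5, -4, -3, -2, -1, 0, 1, 2, 3, 4, 5, 6, 7}.
Σ|m_l| = 2(1+2+…+7) = 56.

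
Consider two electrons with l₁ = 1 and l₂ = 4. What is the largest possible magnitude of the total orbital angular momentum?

|L_tot|_max = √30 ℏ ≈ 5.477ℏ

Angular momentum addition gives L = |l₁ − l₂|, …, l₁ + l₂.
L ∈ {3, 4, 5}.
The largest magnitude corresponds to L = 5: |L_tot| = ℏ√(5·6) = √30 ℏ.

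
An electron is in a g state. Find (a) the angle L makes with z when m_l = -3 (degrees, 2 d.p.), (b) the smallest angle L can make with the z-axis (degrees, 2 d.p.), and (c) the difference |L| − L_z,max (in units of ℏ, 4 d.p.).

A g state has l = 4.
For m_l = -3: cos θ = -3/√20, θ ≈ 132.13°.
cos θ_min = 4/√20, so θ_min ≈ 26.57°.
|L| − L_z,max = (2√5 − 4)ℏ ≈ 0.4721ℏ.

θ(m_l=-3) ≈ 132.13°; θ_min ≈ 26.57°; |L|−L_z,max ≈ 0.4721ℏ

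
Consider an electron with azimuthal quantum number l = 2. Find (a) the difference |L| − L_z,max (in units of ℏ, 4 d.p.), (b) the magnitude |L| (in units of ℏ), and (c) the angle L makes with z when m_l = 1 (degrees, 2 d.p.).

|L|−L_z,max ≈ 0.4495ℏ; |L| = √6 ℏ ≈ 2.449ℏ; θ(m_l=1) ≈ 65.91°

|L| − L_z,max = (√6 − 2)ℏ ≈ 0.4495ℏ.
|L| = ℏ√(2·3) = √6 ℏ ≈ 2.449ℏ.
For m_l = 1: cos θ = 1/√6, θ ≈ 65.91°.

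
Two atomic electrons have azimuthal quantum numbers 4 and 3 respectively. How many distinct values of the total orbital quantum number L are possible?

7

The total orbital quantum number L ranges from |l₁ − l₂| to l₁ + l₂ in integer steps.
So L can be 1, 2, 3, 4, 5, 6, 7.
That is 7 values.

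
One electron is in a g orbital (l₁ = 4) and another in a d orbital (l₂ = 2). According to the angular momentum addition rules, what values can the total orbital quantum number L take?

L = 2, 3, 4, 5, 6

The total orbital quantum number L ranges from |l₁ − l₂| to l₁ + l₂ in integer steps.
Allowed values: L = 2, 3, 4, 5, 6.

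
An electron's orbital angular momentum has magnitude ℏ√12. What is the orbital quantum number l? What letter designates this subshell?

|L| = ℏ√(l(l+1)), so l(l+1) = 12.
The positive root is l = 3.

l = 3 (f orbital)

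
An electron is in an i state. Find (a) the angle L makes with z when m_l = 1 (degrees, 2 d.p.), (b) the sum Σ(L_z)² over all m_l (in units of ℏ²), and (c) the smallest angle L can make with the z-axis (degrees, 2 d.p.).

θ(m_l=1) ≈ 81.12°; Σ(L_z)² = 182 ℏ²; θ_min ≈ 22.21°

The letter i corresponds to l = 6.
For m_l = 1: cos θ = 1/√42, θ ≈ 81.12°.
Σ m_l² = 182, so Σ(L_z)² = 182 ℏ².
cos θ_min = 6/√42, so θ_min ≈ 22.21°.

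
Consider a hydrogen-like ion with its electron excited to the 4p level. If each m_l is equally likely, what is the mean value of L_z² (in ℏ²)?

The 4p level has l = 1.
m_l ∈ {-1, 0, 1}.
Average of L_z² over 3 states: 2/3 ℏ² = 0.6667 ℏ².

⟨L_z²⟩ = 0.6667 ℏ²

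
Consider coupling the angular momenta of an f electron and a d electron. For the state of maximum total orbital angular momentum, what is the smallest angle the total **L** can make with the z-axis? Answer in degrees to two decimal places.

θ_min ≈ 24.09°

L runs from |3 − 2| = 1 to 3 + 2 = 5.
So L can be 1, 2, 3, 4, 5.
The maximum is L = 5, with |L_tot| = ℏ√(5·6) = √30 ℏ.
The minimum angle with z is arccos(5/√30) ≈ 24.09°.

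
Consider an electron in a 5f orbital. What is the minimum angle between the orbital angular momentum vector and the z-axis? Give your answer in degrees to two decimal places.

θ_min ≈ 30.00°

For 5f, l = 3.
|L| = √(l(l+1)) ℏ = 2√3 ℏ.
The smallest angle corresponds to the largest L_z, i.e. m_l = l = 3, giving L_z = 3ℏ.
cos θ_min = 3/√12, so θ_min ≈ 30.00°.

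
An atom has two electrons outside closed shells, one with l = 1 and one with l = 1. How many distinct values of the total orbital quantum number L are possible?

3

The total orbital quantum number L ranges from |l₁ − l₂| to l₁ + l₂ in integer steps.
Allowed values: L = 0, 1, 2.
That is 3 values.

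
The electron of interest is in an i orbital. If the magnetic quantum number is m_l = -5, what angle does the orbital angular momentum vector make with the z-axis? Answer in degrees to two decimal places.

θ ≈ 140.49°

The letter i corresponds to l = 6.
|L| = ℏ√(l(l+1)) = √42 ℏ.
L_z = m_l ℏ = −5ℏ.
cos θ = L_z/|L| = -5/√42, so θ ≈ 140.49°.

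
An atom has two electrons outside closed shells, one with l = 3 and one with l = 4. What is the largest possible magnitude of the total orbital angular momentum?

L runs from |3 − 4| = 1 to 3 + 4 = 7.
L ∈ {1, 2, 3, 4, 5, 6, 7}.
The largest magnitude corresponds to L = 7: |L_tot| = ℏ√(7·8) = 2√14 ℏ.

|L_tot|_max = 2√14 ℏ ≈ 7.483ℏ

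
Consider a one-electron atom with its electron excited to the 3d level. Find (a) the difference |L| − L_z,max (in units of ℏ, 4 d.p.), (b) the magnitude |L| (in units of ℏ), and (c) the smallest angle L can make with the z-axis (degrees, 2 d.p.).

|L|−L_z,max ≈ 0.4495ℏ; |L| = √6 ℏ ≈ 2.449ℏ; θ_min ≈ 35.26°

The 3d level has l = 2.
|L| − L_z,max = (√6 − 2)ℏ ≈ 0.4495ℏ.
|L| = ℏ√(2·3) = √6 ℏ ≈ 2.449ℏ.
cos θ_min = 2/√6, so θ_min ≈ 35.26°.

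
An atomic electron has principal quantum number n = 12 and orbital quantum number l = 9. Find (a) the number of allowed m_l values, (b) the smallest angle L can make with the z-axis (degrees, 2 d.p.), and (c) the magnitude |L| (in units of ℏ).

There are 2l+1 = 19 values of m_l.
cos θ_min = 9/√90, so θ_min ≈ 18.43°.
|L| = ℏ√(9·10) = 3√10 ℏ ≈ 9.487ℏ.

19 values; θ_min ≈ 18.43°; |L| = 3√10 ℏ ≈ 9.487ℏ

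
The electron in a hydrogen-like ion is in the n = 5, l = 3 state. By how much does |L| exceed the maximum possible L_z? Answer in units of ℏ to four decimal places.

|L| − L_z,max ≈ 0.4641ℏ

|L| = 2√3 ℏ ≈ 3.4641ℏ, while L_z,max = lℏ = 3ℏ.
The difference is (2√3 − 3)ℏ ≈ 0.4641ℏ.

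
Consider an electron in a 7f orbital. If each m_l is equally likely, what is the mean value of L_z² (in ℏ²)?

⟨L_z²⟩ = 4 ℏ²

7f means n = 7, l = 3.
The allowed m_l values are -3, -2, -1, 0, 1, 2, 3.
⟨L_z²⟩ = ℏ²·l(l+1)/3 = 4ℏ².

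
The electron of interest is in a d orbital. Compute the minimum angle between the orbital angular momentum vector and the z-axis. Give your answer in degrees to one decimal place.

θ_min ≈ 35.3°

D corresponds to l = 2.
|L|² = l(l+1)ℏ² = 6ℏ², so |L| = √6 ℏ.
The smallest angle corresponds to the largest L_z, i.e. m_l = l = 2, giving L_z = 2ℏ.
cos θ_min = 2/√6, so θ_min ≈ 35.3°.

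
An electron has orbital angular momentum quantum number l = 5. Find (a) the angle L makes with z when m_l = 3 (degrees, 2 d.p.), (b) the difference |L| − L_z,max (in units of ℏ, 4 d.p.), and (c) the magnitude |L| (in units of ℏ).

For m_l = 3: cos θ = 3/√30, θ ≈ 56.79°.
|L| − L_z,max = (√30 − 5)ℏ ≈ 0.4772ℏ.
|L| = ℏ√(5·6) = √30 ℏ ≈ 5.477ℏ.

θ(m_l=3) ≈ 56.79°; |L|−L_z,max ≈ 0.4772ℏ; |L| = √30 ℏ ≈ 5.477ℏ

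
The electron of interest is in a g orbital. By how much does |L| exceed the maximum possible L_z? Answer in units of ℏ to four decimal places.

The letter g corresponds to l = 4.
|L| = 2√5 ℏ ≈ 4.4721ℏ, while L_z,max = lℏ = 4ℏ.
The difference is (2√5 − 4)ℏ ≈ 0.4721ℏ.

|L| − L_z,max ≈ 0.4721ℏ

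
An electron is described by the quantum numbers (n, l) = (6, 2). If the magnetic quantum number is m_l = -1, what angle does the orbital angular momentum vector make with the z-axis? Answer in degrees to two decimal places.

|L| = √(l(l+1)) ℏ = √6 ℏ.
L_z = m_l ℏ = −1ℏ.
cos θ = L_z/|L| = -1/√6, so θ ≈ 114.09°.

θ ≈ 114.09°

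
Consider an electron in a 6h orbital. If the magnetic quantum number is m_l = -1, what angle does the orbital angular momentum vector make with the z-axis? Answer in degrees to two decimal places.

θ ≈ 100.52°

6h means n = 6, l = 5.
|L| = ℏ√(l(l+1)) = √30 ℏ.
L_z = m_l ℏ = −1ℏ.
cos θ = L_z/|L| = -1/√30, so θ ≈ 100.52°.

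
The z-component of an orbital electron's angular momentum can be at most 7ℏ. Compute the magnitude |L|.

Since max m_l = l, l = 7.
Then |L| = ℏ√(7·8) = 2√14 ℏ.

|L| = 2√14 ℏ ≈ 7.483ℏ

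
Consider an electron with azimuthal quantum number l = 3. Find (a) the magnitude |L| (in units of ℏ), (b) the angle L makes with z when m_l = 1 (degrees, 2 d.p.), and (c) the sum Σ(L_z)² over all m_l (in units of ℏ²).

|L| = 2√3 ℏ ≈ 3.464ℏ; θ(m_l=1) ≈ 73.22°; Σ(L_z)² = 28 ℏ²

|L| = ℏ√(3·4) = 2√3 ℏ ≈ 3.464ℏ.
For m_l = 1: cos θ = 1/√12, θ ≈ 73.22°.
Σ m_l² = 28, so Σ(L_z)² = 28 ℏ².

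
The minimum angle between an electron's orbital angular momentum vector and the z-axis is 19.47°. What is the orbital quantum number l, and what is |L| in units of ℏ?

cos θ_min = l/√(l(l+1)) = √(l/(l+1)), so l/(l+1) = cos²(19.47°) = 0.8889.
Solving: l = 8.
Then |L| = ℏ√(8·9) = 6√2 ℏ.

l = 8, |L| = 6√2 ℏ ≈ 8.485ℏ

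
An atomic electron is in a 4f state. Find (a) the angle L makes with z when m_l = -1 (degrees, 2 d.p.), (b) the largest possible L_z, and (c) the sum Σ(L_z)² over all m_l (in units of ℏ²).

θ(m_l=-1) ≈ 106.78°; L_z,max = 3ℏ; Σ(L_z)² = 28 ℏ²

For 4f, l = 3.
For m_l = -1: cos θ = -1/√12, θ ≈ 106.78°.
L_z,max = lℏ = 3ℏ.
Σ m_l² = 28, so Σ(L_z)² = 28 ℏ².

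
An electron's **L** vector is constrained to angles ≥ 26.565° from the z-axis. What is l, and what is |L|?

l = 4, |L| = 2√5 ℏ ≈ 4.472ℏ

At minimum angle, m_l = l, so cos θ = l/√(l(l+1)); cos²θ = l/(l+1) = 0.8000.
Solving: l = 4.
Then |L| = ℏ√(4·5) = 2√5 ℏ.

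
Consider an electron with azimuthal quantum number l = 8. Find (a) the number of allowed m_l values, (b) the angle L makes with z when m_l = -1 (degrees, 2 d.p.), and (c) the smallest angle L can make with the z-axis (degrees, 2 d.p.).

There are 2l+1 = 17 values of m_l.
For m_l = -1: cos θ = -1/√72, θ ≈ 96.77°.
cos θ_min = 8/√72, so θ_min ≈ 19.47°.

17 values; θ(m_l=-1) ≈ 96.77°; θ_min ≈ 19.47°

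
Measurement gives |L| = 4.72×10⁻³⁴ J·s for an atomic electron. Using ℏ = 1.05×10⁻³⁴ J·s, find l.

l = 4

|L|/ℏ = (4.72×10⁻³⁴)/(1.05×10⁻³⁴) ≈ 4.495.
(|L|/ℏ)² = l(l+1) ≈ 20.21 ⇒ l = 4.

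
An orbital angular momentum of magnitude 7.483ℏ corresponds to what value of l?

l = 7

|L| = ℏ√(l(l+1)), so l(l+1) = 56.
The positive root is l = 7.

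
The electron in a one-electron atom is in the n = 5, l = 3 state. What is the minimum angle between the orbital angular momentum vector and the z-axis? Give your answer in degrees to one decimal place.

θ_min ≈ 30.0°

|L|² = l(l+1)ℏ² = 12ℏ², so |L| = 2√3 ℏ.
The smallest angle corresponds to the largest L_z, i.e. m_l = l = 3, giving L_z = 3ℏ.
cos θ_min = 3/√12, so θ_min ≈ 30.0°.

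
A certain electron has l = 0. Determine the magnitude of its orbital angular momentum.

|L| = 0

|L| = ℏ√(l(l+1)) = ℏ√0 = 0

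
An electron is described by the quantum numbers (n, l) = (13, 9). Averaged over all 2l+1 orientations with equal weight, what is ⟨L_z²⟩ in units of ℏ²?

⟨L_z²⟩ = 30 ℏ²

The allowed m_l values are -9, -8, -7, -6, -5, -4, -3, -2, -1, 0, 1, 2, 3, 4, 5, 6, 7, 8, 9.
⟨L_z²⟩ = ℏ²·(Σ m_l²)/(2l+1) = ℏ²·570/19 = 30ℏ².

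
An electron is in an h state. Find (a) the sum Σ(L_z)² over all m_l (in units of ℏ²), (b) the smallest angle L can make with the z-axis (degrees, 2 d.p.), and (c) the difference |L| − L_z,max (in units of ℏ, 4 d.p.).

Σ(L_z)² = 110 ℏ²; θ_min ≈ 24.09°; |L|−L_z,max ≈ 0.4772ℏ

An h state has l = 5.
Σ m_l² = 110, so Σ(L_z)² = 110 ℏ².
cos θ_min = 5/√30, so θ_min ≈ 24.09°.
|L| − L_z,max = (√30 − 5)ℏ ≈ 0.4772ℏ.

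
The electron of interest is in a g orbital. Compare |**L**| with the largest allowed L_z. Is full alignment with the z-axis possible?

For a g orbital, l = 4.
|L| = 2√5 ℏ ≈ 4.4721ℏ, while L_z,max = lℏ = 4ℏ.
Since |L| > L_z,max, the vector can never point exactly along z; the closest it comes is θ_min = arccos(4/√20) ≈ 26.6°.

No: L_z,max = 4ℏ < |L| = 2√5 ℏ ≈ 4.472ℏ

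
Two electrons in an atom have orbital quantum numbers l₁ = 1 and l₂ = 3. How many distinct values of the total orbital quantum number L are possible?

3

L runs from |1 − 3| = 2 to 1 + 3 = 4.
Allowed values: L = 2, 3, 4.
That is 3 values.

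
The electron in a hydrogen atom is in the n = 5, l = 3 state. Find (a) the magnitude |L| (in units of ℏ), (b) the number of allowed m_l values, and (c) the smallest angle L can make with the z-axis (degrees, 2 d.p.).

|L| = ℏ√(3·4) = 2√3 ℏ ≈ 3.464ℏ.
There are 2l+1 = 7 values of m_l.
cos θ_min = 3/√12, so θ_min ≈ 30.00°.

|L| = 2√3 ℏ ≈ 3.464ℏ; 7 values; θ_min ≈ 30.00°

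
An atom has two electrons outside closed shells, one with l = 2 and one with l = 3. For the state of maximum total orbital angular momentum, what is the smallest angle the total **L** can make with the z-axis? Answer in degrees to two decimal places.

θ_min ≈ 24.09°

Angular momentum addition gives L = |l₁ − l₂|, …, l₁ + l₂.
So L can be 1, 2, 3, 4, 5.
The maximum is L = 5, with |L_tot| = ℏ√(5·6) = √30 ℏ.
The minimum angle with z is arccos(5/√30) ≈ 24.09°.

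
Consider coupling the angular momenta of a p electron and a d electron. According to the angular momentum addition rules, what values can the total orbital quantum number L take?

L = 1, 2, 3

L runs from |1 − 2| = 1 to 1 + 2 = 3.
So L can be 1, 2, 3.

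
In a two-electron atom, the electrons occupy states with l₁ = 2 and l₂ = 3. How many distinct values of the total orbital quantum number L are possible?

5

The total orbital quantum number L ranges from |l₁ − l₂| to l₁ + l₂ in integer steps.
So L can be 1, 2, 3, 4, 5.
That is 5 values.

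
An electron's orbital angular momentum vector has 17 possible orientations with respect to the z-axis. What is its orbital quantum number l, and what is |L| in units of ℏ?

17 = 2l + 1, so l = (17−1)/2 = 8.
Then |L| = √(l(l+1)) ℏ = 6√2 ℏ.

l = 8, |L| = 6√2 ℏ ≈ 8.485ℏ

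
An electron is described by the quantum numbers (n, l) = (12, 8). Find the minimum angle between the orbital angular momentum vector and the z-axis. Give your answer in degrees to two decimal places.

θ_min ≈ 19.47°

|L|² = l(l+1)ℏ² = 72ℏ², so |L| = 6√2 ℏ.
The smallest angle corresponds to the largest L_z, i.e. m_l = l = 8, giving L_z = 8ℏ.
cos θ_min = 8/√72, so θ_min ≈ 19.47°.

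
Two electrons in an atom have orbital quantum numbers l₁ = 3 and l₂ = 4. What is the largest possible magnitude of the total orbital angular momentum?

By the triangle rule, |l₁ − l₂| ≤ L ≤ l₁ + l₂.
So L can be 1, 2, 3, 4, 5, 6, 7.
The largest magnitude corresponds to L = 7: |L_tot| = ℏ√(7·8) = 2√14 ℏ.

|L_tot|_max = 2√14 ℏ ≈ 7.483ℏ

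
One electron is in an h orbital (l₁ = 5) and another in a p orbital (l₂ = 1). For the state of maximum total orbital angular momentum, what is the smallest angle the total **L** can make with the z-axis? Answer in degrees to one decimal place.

θ_min ≈ 22.2°

Angular momentum addition gives L = |l₁ − l₂|, …, l₁ + l₂.
So L can be 4, 5, 6.
The maximum is L = 6, with |L_tot| = ℏ√(6·7) = √42 ℏ.
The minimum angle with z is arccos(6/√42) ≈ 22.2°.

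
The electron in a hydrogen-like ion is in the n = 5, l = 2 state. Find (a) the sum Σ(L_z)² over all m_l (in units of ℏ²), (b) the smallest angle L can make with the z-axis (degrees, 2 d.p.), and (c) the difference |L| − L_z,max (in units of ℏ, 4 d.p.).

Σ m_l² = 10, so Σ(L_z)² = 10 ℏ².
cos θ_min = 2/√6, so θ_min ≈ 35.26°.
|L| − L_z,max = (√6 − 2)ℏ ≈ 0.4495ℏ.

Σ(L_z)² = 10 ℏ²; θ_min ≈ 35.26°; |L|−L_z,max ≈ 0.4495ℏ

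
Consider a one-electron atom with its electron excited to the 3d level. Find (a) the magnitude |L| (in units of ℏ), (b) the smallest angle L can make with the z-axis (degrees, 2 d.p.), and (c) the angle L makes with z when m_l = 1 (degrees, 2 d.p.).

The 3d level has l = 2.
|L| = ℏ√(2·3) = √6 ℏ ≈ 2.449ℏ.
cos θ_min = 2/√6, so θ_min ≈ 35.26°.
For m_l = 1: cos θ = 1/√6, θ ≈ 65.91°.

|L| = √6 ℏ ≈ 2.449ℏ; θ_min ≈ 35.26°; θ(m_l=1) ≈ 65.91°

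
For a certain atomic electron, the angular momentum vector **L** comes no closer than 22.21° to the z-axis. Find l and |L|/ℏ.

l = 6, |L| = √42 ℏ ≈ 6.481ℏ

At minimum angle, m_l = l, so cos θ = l/√(l(l+1)); cos²θ = l/(l+1) = 0.8571.
Solving: l = 6.
Then |L| = ℏ√(6·7) = √42 ℏ.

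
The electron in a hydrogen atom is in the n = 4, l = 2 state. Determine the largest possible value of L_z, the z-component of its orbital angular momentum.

L_z = m_l ℏ with m_l ∈ {−2, …, 2}; the maximum is m_l = 2.

L_z,max = 2ℏ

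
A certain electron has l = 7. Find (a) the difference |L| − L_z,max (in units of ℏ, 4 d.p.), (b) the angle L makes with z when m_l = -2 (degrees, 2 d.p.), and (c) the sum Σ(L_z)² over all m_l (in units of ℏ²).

|L| − L_z,max = (2√14 − 7)ℏ ≈ 0.4833ℏ.
For m_l = -2: cos θ = -2/√56, θ ≈ 105.50°.
Σ m_l² = 280, so Σ(L_z)² = 280 ℏ².

|L|−L_z,max ≈ 0.4833ℏ; θ(m_l=-2) ≈ 105.50°; Σ(L_z)² = 280 ℏ²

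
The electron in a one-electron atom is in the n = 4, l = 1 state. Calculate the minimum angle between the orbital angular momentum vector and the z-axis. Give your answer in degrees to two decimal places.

|L| = ℏ√(l(l+1)) = √2 ℏ.
The smallest angle corresponds to the largest L_z, i.e. m_l = l = 1, giving L_z = 1ℏ.
cos θ_min = 1/√2, so θ_min ≈ 45.00°.

θ_min ≈ 45.00°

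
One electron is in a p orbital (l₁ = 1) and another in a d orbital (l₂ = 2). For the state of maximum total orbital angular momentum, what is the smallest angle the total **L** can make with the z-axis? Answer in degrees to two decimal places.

L runs from |1 − 2| = 1 to 1 + 2 = 3.
Allowed values: L = 1, 2, 3.
The maximum is L = 3, with |L_tot| = ℏ√(3·4) = 2√3 ℏ.
The minimum angle with z is arccos(3/√12) ≈ 30.00°.

θ_min ≈ 30.00°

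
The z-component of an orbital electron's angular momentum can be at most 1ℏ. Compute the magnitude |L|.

|L| = √2 ℏ ≈ 1.414ℏ

The maximum L_z equals lℏ, giving l = 1.
|L| = √(l(l+1)) ℏ = √2 ℏ.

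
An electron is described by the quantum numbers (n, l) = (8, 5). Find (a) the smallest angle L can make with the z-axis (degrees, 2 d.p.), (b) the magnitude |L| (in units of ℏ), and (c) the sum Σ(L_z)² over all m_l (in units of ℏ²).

θ_min ≈ 24.09°; |L| = √30 ℏ ≈ 5.477ℏ; Σ(L_z)² = 110 ℏ²

cos θ_min = 5/√30, so θ_min ≈ 24.09°.
|L| = ℏ√(5·6) = √30 ℏ ≈ 5.477ℏ.
Σ m_l² = 110, so Σ(L_z)² = 110 ℏ².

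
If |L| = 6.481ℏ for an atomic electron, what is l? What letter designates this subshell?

(|L|/ℏ)² = l(l+1) = 42.
The positive root is l = 6.

l = 6 (i orbital)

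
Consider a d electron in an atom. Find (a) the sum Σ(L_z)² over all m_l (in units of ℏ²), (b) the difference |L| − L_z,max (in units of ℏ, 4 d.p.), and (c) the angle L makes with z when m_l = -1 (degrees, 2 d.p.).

Σ(L_z)² = 10 ℏ²; |L|−L_z,max ≈ 0.4495ℏ; θ(m_l=-1) ≈ 114.09°

D corresponds to l = 2.
Σ m_l² = 10, so Σ(L_z)² = 10 ℏ².
|L| − L_z,max = (√6 − 2)ℏ ≈ 0.4495ℏ.
For m_l = -1: cos θ = -1/√6, θ ≈ 114.09°.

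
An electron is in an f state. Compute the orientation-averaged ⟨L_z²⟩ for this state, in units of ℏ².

For an f orbital, l = 3.
The allowed m_l values are -3, -2, -1, 0, 1, 2, 3.
Average of L_z² over 7 states: 28/7 ℏ² = 4 ℏ².

⟨L_z²⟩ = 4 ℏ²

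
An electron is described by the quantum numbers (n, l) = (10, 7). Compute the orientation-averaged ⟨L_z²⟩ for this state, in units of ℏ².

The allowed m_l values are -7, -6, -5, -4, -3, -2, -1, 0, 1, 2, 3, 4, 5, 6, 7.
⟨L_z²⟩ = ℏ²·(Σ m_l²)/(2l+1) = ℏ²·280/15 = 18.67ℏ².

⟨L_z²⟩ = 18.67 ℏ²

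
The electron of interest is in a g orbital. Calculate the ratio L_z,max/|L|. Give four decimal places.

The letter g corresponds to l = 4.
|L| = 2√5 ℏ ≈ 4.4721ℏ, while L_z,max = lℏ = 4ℏ.
L_z,max/|L| = 4/√20 = 0.8944.

L_z,max/|L| = 0.8944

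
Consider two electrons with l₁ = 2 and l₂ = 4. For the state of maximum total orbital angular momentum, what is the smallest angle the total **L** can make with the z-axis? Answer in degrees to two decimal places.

θ_min ≈ 22.21°

Angular momentum addition gives L = |l₁ − l₂|, …, l₁ + l₂.
L ∈ {2, 3, 4, 5, 6}.
The maximum is L = 6, with |L_tot| = ℏ√(6·7) = √42 ℏ.
The minimum angle with z is arccos(6/√42) ≈ 22.21°.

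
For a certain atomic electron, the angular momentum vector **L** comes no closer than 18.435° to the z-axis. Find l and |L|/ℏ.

l = 9, |L| = 3√10 ℏ ≈ 9.487ℏ

At minimum angle, m_l = l, so cos θ = l/√(l(l+1)); cos²θ = l/(l+1) = 0.9000.
l = cos²θ/sin²θ ≈ 9.
Then |L| = ℏ√(9·10) = 3√10 ℏ.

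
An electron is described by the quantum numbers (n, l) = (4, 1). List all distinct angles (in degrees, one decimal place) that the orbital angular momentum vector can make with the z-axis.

θ ∈ {45.0°, 90.0°, 135.0°}

|L|² = l(l+1)ℏ² = 2ℏ², so |L| = √2 ℏ.
cos θ = m_l/√2 for each m_l ∈ {-1, 0, 1}.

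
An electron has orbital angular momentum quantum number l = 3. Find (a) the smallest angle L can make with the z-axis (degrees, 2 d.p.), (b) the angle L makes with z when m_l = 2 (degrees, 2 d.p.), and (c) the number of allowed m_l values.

cos θ_min = 3/√12, so θ_min ≈ 30.00°.
For m_l = 2: cos θ = 2/√12, θ ≈ 54.74°.
There are 2l+1 = 7 values of m_l.

θ_min ≈ 30.00°; θ(m_l=2) ≈ 54.74°; 7 values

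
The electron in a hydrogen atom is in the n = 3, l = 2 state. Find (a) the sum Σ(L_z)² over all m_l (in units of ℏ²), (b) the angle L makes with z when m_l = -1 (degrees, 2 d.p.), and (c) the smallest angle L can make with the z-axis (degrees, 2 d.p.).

Σ m_l² = 10, so Σ(L_z)² = 10 ℏ².
For m_l = -1: cos θ = -1/√6, θ ≈ 114.09°.
cos θ_min = 2/√6, so θ_min ≈ 35.26°.

Σ(L_z)² = 10 ℏ²; θ(m_l=-1) ≈ 114.09°; θ_min ≈ 35.26°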